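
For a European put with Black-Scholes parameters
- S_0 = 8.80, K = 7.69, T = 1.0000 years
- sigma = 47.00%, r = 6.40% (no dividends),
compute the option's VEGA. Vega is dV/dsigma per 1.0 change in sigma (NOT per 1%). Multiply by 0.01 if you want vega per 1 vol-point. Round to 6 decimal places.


Answer: Vega = 2.827243

Derivation:
d1 = 0.6580445489; d2 = 0.1880445489
phi(d1) = 0.3212775630; exp(-qT) = 1.0000000000; exp(-rT) = 0.9380049995
Vega = S * exp(-qT) * phi(d1) * sqrt(T) = 8.8000 * 1.0000000000 * 0.3212775630 * 1.0000000000 = 2.827243


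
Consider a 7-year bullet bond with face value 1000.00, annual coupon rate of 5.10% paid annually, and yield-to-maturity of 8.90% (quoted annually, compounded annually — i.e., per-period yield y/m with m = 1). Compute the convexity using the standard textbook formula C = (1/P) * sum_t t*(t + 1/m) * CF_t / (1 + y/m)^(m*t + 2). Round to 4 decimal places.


Answer: Convexity = 37.8128

Derivation:
Coupon per period c = face * coupon_rate / m = 51.000000
Periods per year m = 1; per-period yield y/m = 0.089000
Number of cashflows N = 7
Cashflows (t years, CF_t, discount factor 1/(1+y/m)^(m*t), PV):
  t = 1.0000: CF_t = 51.000000, DF = 0.918274, PV = 46.831956
  t = 2.0000: CF_t = 51.000000, DF = 0.843226, PV = 43.004551
  t = 3.0000: CF_t = 51.000000, DF = 0.774313, PV = 39.489946
  t = 4.0000: CF_t = 51.000000, DF = 0.711031, PV = 36.262576
  t = 5.0000: CF_t = 51.000000, DF = 0.652921, PV = 33.298968
  t = 6.0000: CF_t = 51.000000, DF = 0.599560, PV = 30.577565
  t = 7.0000: CF_t = 1051.000000, DF = 0.550560, PV = 578.638808
Price P = sum_t PV_t = 808.104371
Convexity numerator sum_t t*(t + 1/m) * CF_t / (1+y/m)^(m*t + 2):
  t = 1.0000: term = 78.979891
  t = 2.0000: term = 217.575459
  t = 3.0000: term = 399.587619
  t = 4.0000: term = 611.551299
  t = 5.0000: term = 842.357162
  t = 6.0000: term = 1082.920134
  t = 7.0000: term = 27323.719936
Convexity = (1/P) * sum = 30556.691500 / 808.104371 = 37.812803


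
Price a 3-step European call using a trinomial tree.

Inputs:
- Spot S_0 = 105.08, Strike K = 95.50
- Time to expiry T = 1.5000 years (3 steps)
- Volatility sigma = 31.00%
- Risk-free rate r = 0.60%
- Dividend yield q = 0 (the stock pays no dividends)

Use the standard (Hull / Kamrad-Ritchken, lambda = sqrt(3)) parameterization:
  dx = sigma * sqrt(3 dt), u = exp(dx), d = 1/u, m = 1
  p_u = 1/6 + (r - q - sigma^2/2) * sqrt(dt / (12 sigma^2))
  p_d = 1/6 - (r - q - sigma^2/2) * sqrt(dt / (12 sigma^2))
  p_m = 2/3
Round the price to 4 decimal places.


dt = T/N = 0.500000; dx = sigma*sqrt(3*dt) = 0.379671
u = exp(dx) = 1.461803; d = 1/u = 0.684086
p_u = 0.138978, p_m = 0.666667, p_d = 0.194355
Discount per step: exp(-r*dt) = 0.997004
Stock lattice S(k, j) with j the centered position index:
  k=0: S(0,+0) = 105.0800
  k=1: S(1,-1) = 71.8838; S(1,+0) = 105.0800; S(1,+1) = 153.6063
  k=2: S(2,-2) = 49.1747; S(2,-1) = 71.8838; S(2,+0) = 105.0800; S(2,+1) = 153.6063; S(2,+2) = 224.5422
  k=3: S(3,-3) = 33.6398; S(3,-2) = 49.1747; S(3,-1) = 71.8838; S(3,+0) = 105.0800; S(3,+1) = 153.6063; S(3,+2) = 224.5422; S(3,+3) = 328.2366
Terminal payoffs V(N, j) = max(S_T - K, 0):
  V(3,-3) = 0.000000; V(3,-2) = 0.000000; V(3,-1) = 0.000000; V(3,+0) = 9.580000; V(3,+1) = 58.106306; V(3,+2) = 129.042227; V(3,+3) = 232.736602
Backward induction: V(k, j) = exp(-r*dt) * [p_u * V(k+1, j+1) + p_m * V(k+1, j) + p_d * V(k+1, j-1)]
  V(2,-2) = exp(-r*dt) * [p_u*0.000000 + p_m*0.000000 + p_d*0.000000] = 0.000000
  V(2,-1) = exp(-r*dt) * [p_u*9.580000 + p_m*0.000000 + p_d*0.000000] = 1.327423
  V(2,+0) = exp(-r*dt) * [p_u*58.106306 + p_m*9.580000 + p_d*0.000000] = 14.418856
  V(2,+1) = exp(-r*dt) * [p_u*129.042227 + p_m*58.106306 + p_d*9.580000] = 58.358180
  V(2,+2) = exp(-r*dt) * [p_u*232.736602 + p_m*129.042227 + p_d*58.106306] = 129.278310
  V(1,-1) = exp(-r*dt) * [p_u*14.418856 + p_m*1.327423 + p_d*0.000000] = 2.880202
  V(1,+0) = exp(-r*dt) * [p_u*58.358180 + p_m*14.418856 + p_d*1.327423] = 17.927215
  V(1,+1) = exp(-r*dt) * [p_u*129.278310 + p_m*58.358180 + p_d*14.418856] = 59.495945
  V(0,+0) = exp(-r*dt) * [p_u*59.495945 + p_m*17.927215 + p_d*2.880202] = 20.717653

Answer: Price = V(0,0) = 20.7177


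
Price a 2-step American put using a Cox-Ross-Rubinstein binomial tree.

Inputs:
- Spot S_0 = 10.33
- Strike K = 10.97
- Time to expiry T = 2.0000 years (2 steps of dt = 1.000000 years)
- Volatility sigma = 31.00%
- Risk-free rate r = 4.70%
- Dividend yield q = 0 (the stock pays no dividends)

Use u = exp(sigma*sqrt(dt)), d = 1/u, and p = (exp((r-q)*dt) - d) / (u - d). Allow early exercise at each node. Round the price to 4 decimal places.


dt = T/N = 1.000000
u = exp(sigma*sqrt(dt)) = 1.363425; d = 1/u = 0.733447
p = (exp((r-q)*dt) - d) / (u - d) = 0.499502
Discount per step: exp(-r*dt) = 0.954087
Stock lattice S(k, i) with i counting down-moves:
  k=0: S(0,0) = 10.3300
  k=1: S(1,0) = 14.0842; S(1,1) = 7.5765
  k=2: S(2,0) = 19.2027; S(2,1) = 10.3300; S(2,2) = 5.5570
Terminal payoffs V(N, i) = max(K - S_T, 0):
  V(2,0) = 0.000000; V(2,1) = 0.640000; V(2,2) = 5.413034
Backward induction: V(k, i) = exp(-r*dt) * [p * V(k+1, i) + (1-p) * V(k+1, i+1)]; then take max(V_cont, immediate exercise) for American.
  V(1,0) = exp(-r*dt) * [p*0.000000 + (1-p)*0.640000] = 0.305612; exercise = 0.000000; V(1,0) = max -> 0.305612
  V(1,1) = exp(-r*dt) * [p*0.640000 + (1-p)*5.413034] = 2.889832; exercise = 3.393493; V(1,1) = max -> 3.393493
  V(0,0) = exp(-r*dt) * [p*0.305612 + (1-p)*3.393493] = 1.766103; exercise = 0.640000; V(0,0) = max -> 1.766103

Answer: Price = V(0,0) = 1.7661


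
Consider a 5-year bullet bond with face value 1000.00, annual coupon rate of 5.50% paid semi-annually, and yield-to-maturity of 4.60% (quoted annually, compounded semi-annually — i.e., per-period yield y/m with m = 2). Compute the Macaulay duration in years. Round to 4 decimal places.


Coupon per period c = face * coupon_rate / m = 27.500000
Periods per year m = 2; per-period yield y/m = 0.023000
Number of cashflows N = 10
Cashflows (t years, CF_t, discount factor 1/(1+y/m)^(m*t), PV):
  t = 0.5000: CF_t = 27.500000, DF = 0.977517, PV = 26.881720
  t = 1.0000: CF_t = 27.500000, DF = 0.955540, PV = 26.277342
  t = 1.5000: CF_t = 27.500000, DF = 0.934056, PV = 25.686551
  t = 2.0000: CF_t = 27.500000, DF = 0.913056, PV = 25.109043
  t = 2.5000: CF_t = 27.500000, DF = 0.892528, PV = 24.544519
  t = 3.0000: CF_t = 27.500000, DF = 0.872461, PV = 23.992687
  t = 3.5000: CF_t = 27.500000, DF = 0.852846, PV = 23.453262
  t = 4.0000: CF_t = 27.500000, DF = 0.833671, PV = 22.925965
  t = 4.5000: CF_t = 27.500000, DF = 0.814928, PV = 22.410523
  t = 5.0000: CF_t = 1027.500000, DF = 0.796606, PV = 818.512834
Price P = sum_t PV_t = 1039.794446
Macaulay numerator sum_t t * PV_t:
  t * PV_t at t = 0.5000: 13.440860
  t * PV_t at t = 1.0000: 26.277342
  t * PV_t at t = 1.5000: 38.529826
  t * PV_t at t = 2.0000: 50.218086
  t * PV_t at t = 2.5000: 61.361297
  t * PV_t at t = 3.0000: 71.978062
  t * PV_t at t = 3.5000: 82.086418
  t * PV_t at t = 4.0000: 91.703860
  t * PV_t at t = 4.5000: 100.847353
  t * PV_t at t = 5.0000: 4092.564170
Macaulay duration D = (sum_t t * PV_t) / P = 4629.007274 / 1039.794446 = 4.451848

Answer: Macaulay duration = 4.4518 years


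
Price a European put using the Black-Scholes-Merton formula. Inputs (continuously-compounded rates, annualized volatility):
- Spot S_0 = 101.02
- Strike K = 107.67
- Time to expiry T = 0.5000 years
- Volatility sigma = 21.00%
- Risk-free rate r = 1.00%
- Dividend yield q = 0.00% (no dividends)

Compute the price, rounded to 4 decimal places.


Answer: Price = 9.6912

Derivation:
d1 = (ln(S/K) + (r - q + 0.5*sigma^2) * T) / (sigma * sqrt(T)) = -0.32141355
d2 = d1 - sigma * sqrt(T) = -0.46990597
exp(-rT) = 0.99501248; exp(-qT) = 1.00000000
P = K * exp(-rT) * N(-d2) - S_0 * exp(-qT) * N(-d1)
N(-d1) = 0.62605149; N(-d2) = 0.68078890
P = 107.6700 * 0.99501248 * 0.68078890 - 101.0200 * 1.00000000 * 0.62605149 = 9.6912


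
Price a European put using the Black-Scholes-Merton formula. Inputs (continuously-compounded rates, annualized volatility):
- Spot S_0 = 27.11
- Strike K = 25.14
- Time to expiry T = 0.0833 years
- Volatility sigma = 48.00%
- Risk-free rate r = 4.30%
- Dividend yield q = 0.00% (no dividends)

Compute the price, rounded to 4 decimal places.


Answer: Price = 0.6379

Derivation:
d1 = (ln(S/K) + (r - q + 0.5*sigma^2) * T) / (sigma * sqrt(T)) = 0.63969147
d2 = d1 - sigma * sqrt(T) = 0.50115512
exp(-rT) = 0.99642451; exp(-qT) = 1.00000000
P = K * exp(-rT) * N(-d2) - S_0 * exp(-qT) * N(-d1)
N(-d1) = 0.26118660; N(-d2) = 0.30813098
P = 25.1400 * 0.99642451 * 0.30813098 - 27.1100 * 1.00000000 * 0.26118660 = 0.6379


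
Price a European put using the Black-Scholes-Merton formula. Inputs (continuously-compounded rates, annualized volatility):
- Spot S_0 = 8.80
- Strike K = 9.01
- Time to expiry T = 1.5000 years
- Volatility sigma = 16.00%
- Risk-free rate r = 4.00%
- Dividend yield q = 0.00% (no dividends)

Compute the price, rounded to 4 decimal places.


d1 = (ln(S/K) + (r - q + 0.5*sigma^2) * T) / (sigma * sqrt(T)) = 0.28381753
d2 = d1 - sigma * sqrt(T) = 0.08785835
exp(-rT) = 0.94176453; exp(-qT) = 1.00000000
P = K * exp(-rT) * N(-d2) - S_0 * exp(-qT) * N(-d1)
N(-d1) = 0.38827511; N(-d2) = 0.46499463
P = 9.0100 * 0.94176453 * 0.46499463 - 8.8000 * 1.00000000 * 0.38827511 = 0.5288

Answer: Price = 0.5288


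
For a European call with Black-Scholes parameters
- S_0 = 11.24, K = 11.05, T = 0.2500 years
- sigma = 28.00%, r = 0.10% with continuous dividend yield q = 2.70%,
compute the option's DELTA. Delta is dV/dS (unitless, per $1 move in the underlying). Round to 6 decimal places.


Answer: Delta = 0.554029

Derivation:
d1 = 0.1453458322; d2 = 0.0053458322
phi(d1) = 0.3947505476; exp(-qT) = 0.9932727301; exp(-rT) = 0.9997500312
N(d1) = 0.5577810850
Delta = exp(-qT) * N(d1) = 0.9932727301 * 0.5577810850 = 0.554029


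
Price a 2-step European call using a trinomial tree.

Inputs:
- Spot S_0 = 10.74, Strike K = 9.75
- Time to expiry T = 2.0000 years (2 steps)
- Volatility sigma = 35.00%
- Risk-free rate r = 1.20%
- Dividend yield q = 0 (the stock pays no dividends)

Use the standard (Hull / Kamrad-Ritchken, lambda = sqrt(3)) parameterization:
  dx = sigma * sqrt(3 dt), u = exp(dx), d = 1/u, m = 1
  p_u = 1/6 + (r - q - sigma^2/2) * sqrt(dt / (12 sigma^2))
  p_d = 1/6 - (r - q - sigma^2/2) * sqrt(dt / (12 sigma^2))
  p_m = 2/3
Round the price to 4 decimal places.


Answer: Price = V(0,0) = 2.5200

Derivation:
dt = T/N = 1.000000; dx = sigma*sqrt(3*dt) = 0.606218
u = exp(dx) = 1.833484; d = 1/u = 0.545410
p_u = 0.126046, p_m = 0.666667, p_d = 0.207287
Discount per step: exp(-r*dt) = 0.988072
Stock lattice S(k, j) with j the centered position index:
  k=0: S(0,+0) = 10.7400
  k=1: S(1,-1) = 5.8577; S(1,+0) = 10.7400; S(1,+1) = 19.6916
  k=2: S(2,-2) = 3.1948; S(2,-1) = 5.8577; S(2,+0) = 10.7400; S(2,+1) = 19.6916; S(2,+2) = 36.1043
Terminal payoffs V(N, j) = max(S_T - K, 0):
  V(2,-2) = 0.000000; V(2,-1) = 0.000000; V(2,+0) = 0.990000; V(2,+1) = 9.941614; V(2,+2) = 26.354252
Backward induction: V(k, j) = exp(-r*dt) * [p_u * V(k+1, j+1) + p_m * V(k+1, j) + p_d * V(k+1, j-1)]
  V(1,-1) = exp(-r*dt) * [p_u*0.990000 + p_m*0.000000 + p_d*0.000000] = 0.123297
  V(1,+0) = exp(-r*dt) * [p_u*9.941614 + p_m*0.990000 + p_d*0.000000] = 1.890280
  V(1,+1) = exp(-r*dt) * [p_u*26.354252 + p_m*9.941614 + p_d*0.990000] = 10.033675
  V(0,+0) = exp(-r*dt) * [p_u*10.033675 + p_m*1.890280 + p_d*0.123297] = 2.520026


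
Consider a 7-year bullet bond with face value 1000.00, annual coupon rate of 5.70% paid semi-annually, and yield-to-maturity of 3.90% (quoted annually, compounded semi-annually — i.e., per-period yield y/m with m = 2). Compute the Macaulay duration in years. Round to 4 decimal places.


Answer: Macaulay duration = 5.9367 years

Derivation:
Coupon per period c = face * coupon_rate / m = 28.500000
Periods per year m = 2; per-period yield y/m = 0.019500
Number of cashflows N = 14
Cashflows (t years, CF_t, discount factor 1/(1+y/m)^(m*t), PV):
  t = 0.5000: CF_t = 28.500000, DF = 0.980873, PV = 27.954880
  t = 1.0000: CF_t = 28.500000, DF = 0.962112, PV = 27.420186
  t = 1.5000: CF_t = 28.500000, DF = 0.943709, PV = 26.895720
  t = 2.0000: CF_t = 28.500000, DF = 0.925659, PV = 26.381285
  t = 2.5000: CF_t = 28.500000, DF = 0.907954, PV = 25.876689
  t = 3.0000: CF_t = 28.500000, DF = 0.890588, PV = 25.381745
  t = 3.5000: CF_t = 28.500000, DF = 0.873553, PV = 24.896268
  t = 4.0000: CF_t = 28.500000, DF = 0.856845, PV = 24.420076
  t = 4.5000: CF_t = 28.500000, DF = 0.840456, PV = 23.952993
  t = 5.0000: CF_t = 28.500000, DF = 0.824380, PV = 23.494844
  t = 5.5000: CF_t = 28.500000, DF = 0.808613, PV = 23.045457
  t = 6.0000: CF_t = 28.500000, DF = 0.793146, PV = 22.604666
  t = 6.5000: CF_t = 28.500000, DF = 0.777976, PV = 22.172306
  t = 7.0000: CF_t = 1028.500000, DF = 0.763095, PV = 784.843516
Price P = sum_t PV_t = 1109.340631
Macaulay numerator sum_t t * PV_t:
  t * PV_t at t = 0.5000: 13.977440
  t * PV_t at t = 1.0000: 27.420186
  t * PV_t at t = 1.5000: 40.343580
  t * PV_t at t = 2.0000: 52.762569
  t * PV_t at t = 2.5000: 64.691723
  t * PV_t at t = 3.0000: 76.145235
  t * PV_t at t = 3.5000: 87.136938
  t * PV_t at t = 4.0000: 97.680306
  t * PV_t at t = 4.5000: 107.788469
  t * PV_t at t = 5.0000: 117.474218
  t * PV_t at t = 5.5000: 126.750015
  t * PV_t at t = 6.0000: 135.627997
  t * PV_t at t = 6.5000: 144.119991
  t * PV_t at t = 7.0000: 5493.904609
Macaulay duration D = (sum_t t * PV_t) / P = 6585.823275 / 1109.340631 = 5.936701


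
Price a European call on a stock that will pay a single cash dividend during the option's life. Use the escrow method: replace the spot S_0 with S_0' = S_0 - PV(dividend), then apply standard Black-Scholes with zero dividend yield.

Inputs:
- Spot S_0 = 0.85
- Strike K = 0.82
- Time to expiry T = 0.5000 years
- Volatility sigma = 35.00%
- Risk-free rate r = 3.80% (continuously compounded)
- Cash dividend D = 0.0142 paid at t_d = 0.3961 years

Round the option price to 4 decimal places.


Answer: Price = 0.0975

Derivation:
PV(D) = D * exp(-r * t_d) = 0.0142 * 0.98506091 = 0.01398786
S_0' = S_0 - PV(D) = 0.8500 - 0.01398786 = 0.83601214
d1 = (ln(S_0'/K) + (r + sigma^2/2)*T) / (sigma*sqrt(T)) = 0.27865579
d2 = d1 - sigma*sqrt(T) = 0.03116841
exp(-rT) = 0.98117936
N(d1) = 0.60974550; N(d2) = 0.51243238
C = S_0' * N(d1) - K * exp(-rT) * N(d2) = 0.83601214 * 0.60974550 - 0.8200 * 0.98117936 * 0.51243238 = 0.0975


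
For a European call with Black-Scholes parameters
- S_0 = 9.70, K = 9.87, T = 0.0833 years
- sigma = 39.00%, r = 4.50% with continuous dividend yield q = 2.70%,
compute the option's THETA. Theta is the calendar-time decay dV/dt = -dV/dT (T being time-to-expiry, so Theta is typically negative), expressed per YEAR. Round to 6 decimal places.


d1 = -0.0847506799; d2 = -0.1973114635
phi(d1) = 0.3975121131; exp(-qT) = 0.9977534273; exp(-rT) = 0.9962585169
Theta = -S*exp(-qT)*phi(d1)*sigma/(2*sqrt(T)) - r*K*exp(-rT)*N(d2) + q*S*exp(-qT)*N(d1)
N(d1) = 0.4662298021; N(d2) = 0.4217919046; sqrt(T) = 0.2886173938
Term 1 = -9.7000 * 0.9977534273 * 0.3975121131 * 0.3900 / (2 * 0.2886173938) = -2.5993061858
Term 2 = -0.0450 * 9.8700 * 0.9962585169 * 0.4217919046 = -0.1866379492
Term 3 = 0.0270 * 9.7000 * 0.9977534273 * 0.4662298021 = 0.1218312661
Theta = -2.5993061858 + (-0.1866379492) + (0.1218312661) = -2.664113

Answer: Theta = -2.664113


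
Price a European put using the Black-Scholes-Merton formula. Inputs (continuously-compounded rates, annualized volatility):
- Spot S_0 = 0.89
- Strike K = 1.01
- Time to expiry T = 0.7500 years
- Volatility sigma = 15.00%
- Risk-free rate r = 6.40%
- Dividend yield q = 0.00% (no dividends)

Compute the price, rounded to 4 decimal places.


Answer: Price = 0.0928

Derivation:
d1 = (ln(S/K) + (r - q + 0.5*sigma^2) * T) / (sigma * sqrt(T)) = -0.53921934
d2 = d1 - sigma * sqrt(T) = -0.66912315
exp(-rT) = 0.95313379; exp(-qT) = 1.00000000
P = K * exp(-rT) * N(-d2) - S_0 * exp(-qT) * N(-d1)
N(-d1) = 0.70513224; N(-d2) = 0.74829154
P = 1.0100 * 0.95313379 * 0.74829154 - 0.8900 * 1.00000000 * 0.70513224 = 0.0928


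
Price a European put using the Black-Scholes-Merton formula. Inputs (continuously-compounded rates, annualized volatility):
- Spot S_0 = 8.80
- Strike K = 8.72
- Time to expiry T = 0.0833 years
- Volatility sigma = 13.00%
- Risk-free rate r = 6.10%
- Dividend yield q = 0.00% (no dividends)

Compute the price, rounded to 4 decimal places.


Answer: Price = 0.0780

Derivation:
d1 = (ln(S/K) + (r - q + 0.5*sigma^2) * T) / (sigma * sqrt(T)) = 0.39758968
d2 = d1 - sigma * sqrt(T) = 0.36006942
exp(-rT) = 0.99493159; exp(-qT) = 1.00000000
P = K * exp(-rT) * N(-d2) - S_0 * exp(-qT) * N(-d1)
N(-d1) = 0.34546634; N(-d2) = 0.35939761
P = 8.7200 * 0.99493159 * 0.35939761 - 8.8000 * 1.00000000 * 0.34546634 = 0.0780


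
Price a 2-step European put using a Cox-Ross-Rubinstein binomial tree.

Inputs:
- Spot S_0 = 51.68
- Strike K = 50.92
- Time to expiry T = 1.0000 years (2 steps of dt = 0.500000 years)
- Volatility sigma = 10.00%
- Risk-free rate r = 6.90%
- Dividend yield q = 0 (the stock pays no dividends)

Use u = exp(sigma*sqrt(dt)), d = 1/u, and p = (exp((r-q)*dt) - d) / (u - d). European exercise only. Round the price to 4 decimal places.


dt = T/N = 0.500000
u = exp(sigma*sqrt(dt)) = 1.073271; d = 1/u = 0.931731
p = (exp((r-q)*dt) - d) / (u - d) = 0.730332
Discount per step: exp(-r*dt) = 0.966088
Stock lattice S(k, i) with i counting down-moves:
  k=0: S(0,0) = 51.6800
  k=1: S(1,0) = 55.4666; S(1,1) = 48.1519
  k=2: S(2,0) = 59.5307; S(2,1) = 51.6800; S(2,2) = 44.8646
Terminal payoffs V(N, i) = max(K - S_T, 0):
  V(2,0) = 0.000000; V(2,1) = 0.000000; V(2,2) = 6.055380
Backward induction: V(k, i) = exp(-r*dt) * [p * V(k+1, i) + (1-p) * V(k+1, i+1)].
  V(1,0) = exp(-r*dt) * [p*0.000000 + (1-p)*0.000000] = 0.000000
  V(1,1) = exp(-r*dt) * [p*0.000000 + (1-p)*6.055380] = 1.577568
  V(0,0) = exp(-r*dt) * [p*0.000000 + (1-p)*1.577568] = 0.410993

Answer: Price = V(0,0) = 0.4110


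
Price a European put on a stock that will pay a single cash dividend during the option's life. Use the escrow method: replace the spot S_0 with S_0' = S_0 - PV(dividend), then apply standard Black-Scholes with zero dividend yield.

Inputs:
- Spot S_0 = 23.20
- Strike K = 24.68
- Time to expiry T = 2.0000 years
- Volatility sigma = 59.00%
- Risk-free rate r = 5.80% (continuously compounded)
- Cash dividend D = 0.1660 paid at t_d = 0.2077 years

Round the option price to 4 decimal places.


PV(D) = D * exp(-r * t_d) = 0.1660 * 0.98802567 = 0.16401226
S_0' = S_0 - PV(D) = 23.2000 - 0.16401226 = 23.03598774
d1 = (ln(S_0'/K) + (r + sigma^2/2)*T) / (sigma*sqrt(T)) = 0.47359912
d2 = d1 - sigma*sqrt(T) = -0.36078688
exp(-rT) = 0.89047522
N(-d1) = 0.31789290; N(-d2) = 0.64087061
P = K * exp(-rT) * N(-d2) - S_0' * N(-d1) = 24.6800 * 0.89047522 * 0.64087061 - 23.03598774 * 0.31789290 = 6.7614

Answer: Price = 6.7614


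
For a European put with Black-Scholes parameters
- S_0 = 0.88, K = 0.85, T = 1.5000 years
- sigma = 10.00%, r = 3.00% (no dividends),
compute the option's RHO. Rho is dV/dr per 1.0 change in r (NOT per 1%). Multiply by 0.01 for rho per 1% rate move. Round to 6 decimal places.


d1 = 0.7118671000; d2 = 0.5893926129
phi(d1) = 0.3096489888; exp(-qT) = 1.0000000000; exp(-rT) = 0.9559974818
N(-d2) = 0.2777989654
Rho = -K*T*exp(-rT)*N(-d2) = -0.8500 * 1.5000 * 0.9559974818 * 0.2777989654 = -0.338608

Answer: Rho = -0.338608


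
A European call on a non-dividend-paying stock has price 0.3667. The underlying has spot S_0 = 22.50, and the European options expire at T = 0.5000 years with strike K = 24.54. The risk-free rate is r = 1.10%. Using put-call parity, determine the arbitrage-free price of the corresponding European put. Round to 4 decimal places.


Put-call parity: C - P = S_0 * exp(-qT) - K * exp(-rT).
S_0 * exp(-qT) = 22.5000 * 1.00000000 = 22.50000000
K * exp(-rT) = 24.5400 * 0.99451510 = 24.40540049
P = C - S*exp(-qT) + K*exp(-rT)
P = 0.3667 - 22.50000000 + 24.40540049 = 2.2721

Answer: Put price = 2.2721


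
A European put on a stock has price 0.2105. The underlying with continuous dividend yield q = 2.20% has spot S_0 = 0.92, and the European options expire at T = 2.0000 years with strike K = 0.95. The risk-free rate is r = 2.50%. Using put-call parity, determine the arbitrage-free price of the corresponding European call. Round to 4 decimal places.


Answer: Call price = 0.1872

Derivation:
Put-call parity: C - P = S_0 * exp(-qT) - K * exp(-rT).
S_0 * exp(-qT) = 0.9200 * 0.95695396 = 0.88039764
K * exp(-rT) = 0.9500 * 0.95122942 = 0.90366795
C = P + S*exp(-qT) - K*exp(-rT)
C = 0.2105 + 0.88039764 - 0.90366795 = 0.1872


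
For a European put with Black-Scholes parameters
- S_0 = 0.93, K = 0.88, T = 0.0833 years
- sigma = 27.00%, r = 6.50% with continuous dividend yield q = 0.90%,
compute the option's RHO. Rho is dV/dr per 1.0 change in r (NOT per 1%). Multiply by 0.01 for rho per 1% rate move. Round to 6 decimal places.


Answer: Rho = -0.016964

Derivation:
d1 = 0.8079870782; d2 = 0.7300603819
phi(d1) = 0.2878372414; exp(-qT) = 0.9992505810; exp(-rT) = 0.9946001320
N(-d2) = 0.2326766384
Rho = -K*T*exp(-rT)*N(-d2) = -0.8800 * 0.0833 * 0.9946001320 * 0.2326766384 = -0.016964


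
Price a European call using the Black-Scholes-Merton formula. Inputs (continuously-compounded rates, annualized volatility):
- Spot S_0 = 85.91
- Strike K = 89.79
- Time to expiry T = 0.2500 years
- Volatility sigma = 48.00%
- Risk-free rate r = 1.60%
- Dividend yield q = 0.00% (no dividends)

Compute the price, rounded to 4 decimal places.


d1 = (ln(S/K) + (r - q + 0.5*sigma^2) * T) / (sigma * sqrt(T)) = -0.04738906
d2 = d1 - sigma * sqrt(T) = -0.28738906
exp(-rT) = 0.99600799; exp(-qT) = 1.00000000
C = S_0 * exp(-qT) * N(d1) - K * exp(-rT) * N(d2)
N(d1) = 0.48110157; N(d2) = 0.38690722
C = 85.9100 * 1.00000000 * 0.48110157 - 89.7900 * 0.99600799 * 0.38690722 = 6.7297

Answer: Price = 6.7297


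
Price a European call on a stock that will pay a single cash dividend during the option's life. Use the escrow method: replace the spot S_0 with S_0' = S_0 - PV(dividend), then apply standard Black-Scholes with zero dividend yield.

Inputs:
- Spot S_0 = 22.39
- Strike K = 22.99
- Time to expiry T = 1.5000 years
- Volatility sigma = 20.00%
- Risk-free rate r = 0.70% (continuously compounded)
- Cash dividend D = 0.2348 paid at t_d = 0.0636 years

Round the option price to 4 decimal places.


Answer: Price = 1.9040

Derivation:
PV(D) = D * exp(-r * t_d) = 0.2348 * 0.99955490 = 0.23469549
S_0' = S_0 - PV(D) = 22.3900 - 0.23469549 = 22.15530451
d1 = (ln(S_0'/K) + (r + sigma^2/2)*T) / (sigma*sqrt(T)) = 0.01436058
d2 = d1 - sigma*sqrt(T) = -0.23058839
exp(-rT) = 0.98955493
N(d1) = 0.50572885; N(d2) = 0.40881729
C = S_0' * N(d1) - K * exp(-rT) * N(d2) = 22.15530451 * 0.50572885 - 22.9900 * 0.98955493 * 0.40881729 = 1.9040


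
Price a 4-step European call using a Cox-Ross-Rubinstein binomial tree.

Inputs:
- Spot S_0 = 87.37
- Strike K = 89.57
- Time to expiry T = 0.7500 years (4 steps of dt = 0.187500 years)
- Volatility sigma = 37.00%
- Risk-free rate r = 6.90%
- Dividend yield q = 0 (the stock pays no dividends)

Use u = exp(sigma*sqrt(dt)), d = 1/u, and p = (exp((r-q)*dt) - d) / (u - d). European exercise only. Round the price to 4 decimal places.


dt = T/N = 0.187500
u = exp(sigma*sqrt(dt)) = 1.173763; d = 1/u = 0.851961
p = (exp((r-q)*dt) - d) / (u - d) = 0.500496
Discount per step: exp(-r*dt) = 0.987146
Stock lattice S(k, i) with i counting down-moves:
  k=0: S(0,0) = 87.3700
  k=1: S(1,0) = 102.5517; S(1,1) = 74.4358
  k=2: S(2,0) = 120.3713; S(2,1) = 87.3700; S(2,2) = 63.4164
  k=3: S(3,0) = 141.2874; S(3,1) = 102.5517; S(3,2) = 74.4358; S(3,3) = 54.0283
  k=4: S(4,0) = 165.8379; S(4,1) = 120.3713; S(4,2) = 87.3700; S(4,3) = 63.4164; S(4,4) = 46.0300
Terminal payoffs V(N, i) = max(S_T - K, 0):
  V(4,0) = 76.267895; V(4,1) = 30.801329; V(4,2) = 0.000000; V(4,3) = 0.000000; V(4,4) = 0.000000
Backward induction: V(k, i) = exp(-r*dt) * [p * V(k+1, i) + (1-p) * V(k+1, i+1)].
  V(3,0) = exp(-r*dt) * [p*76.267895 + (1-p)*30.801329] = 52.868742
  V(3,1) = exp(-r*dt) * [p*30.801329 + (1-p)*0.000000] = 15.217791
  V(3,2) = exp(-r*dt) * [p*0.000000 + (1-p)*0.000000] = 0.000000
  V(3,3) = exp(-r*dt) * [p*0.000000 + (1-p)*0.000000] = 0.000000
  V(2,0) = exp(-r*dt) * [p*52.868742 + (1-p)*15.217791] = 33.624113
  V(2,1) = exp(-r*dt) * [p*15.217791 + (1-p)*0.000000] = 7.518544
  V(2,2) = exp(-r*dt) * [p*0.000000 + (1-p)*0.000000] = 0.000000
  V(1,0) = exp(-r*dt) * [p*33.624113 + (1-p)*7.518544] = 20.319690
  V(1,1) = exp(-r*dt) * [p*7.518544 + (1-p)*0.000000] = 3.714633
  V(0,0) = exp(-r*dt) * [p*20.319690 + (1-p)*3.714633] = 11.870826

Answer: Price = V(0,0) = 11.8708


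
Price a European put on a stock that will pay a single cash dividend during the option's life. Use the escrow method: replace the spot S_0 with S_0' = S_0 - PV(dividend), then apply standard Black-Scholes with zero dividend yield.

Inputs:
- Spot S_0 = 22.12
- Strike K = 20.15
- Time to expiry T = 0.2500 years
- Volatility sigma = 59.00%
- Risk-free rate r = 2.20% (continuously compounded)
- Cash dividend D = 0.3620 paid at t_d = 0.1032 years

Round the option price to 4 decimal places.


PV(D) = D * exp(-r * t_d) = 0.3620 * 0.99773218 = 0.36117905
S_0' = S_0 - PV(D) = 22.1200 - 0.36117905 = 21.75882095
d1 = (ln(S_0'/K) + (r + sigma^2/2)*T) / (sigma*sqrt(T)) = 0.42653372
d2 = d1 - sigma*sqrt(T) = 0.13153372
exp(-rT) = 0.99451510
N(-d1) = 0.33485949; N(-d2) = 0.44767656
P = K * exp(-rT) * N(-d2) - S_0' * N(-d1) = 20.1500 * 0.99451510 * 0.44767656 - 21.75882095 * 0.33485949 = 1.6851

Answer: Price = 1.6851


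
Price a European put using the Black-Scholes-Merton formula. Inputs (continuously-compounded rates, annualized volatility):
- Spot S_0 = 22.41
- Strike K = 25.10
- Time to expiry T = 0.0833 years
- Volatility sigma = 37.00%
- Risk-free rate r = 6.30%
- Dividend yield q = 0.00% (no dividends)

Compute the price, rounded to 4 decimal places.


Answer: Price = 2.7640

Derivation:
d1 = (ln(S/K) + (r - q + 0.5*sigma^2) * T) / (sigma * sqrt(T)) = -0.95900621
d2 = d1 - sigma * sqrt(T) = -1.06579465
exp(-rT) = 0.99476585; exp(-qT) = 1.00000000
P = K * exp(-rT) * N(-d2) - S_0 * exp(-qT) * N(-d1)
N(-d1) = 0.83122219; N(-d2) = 0.85674176
P = 25.1000 * 0.99476585 * 0.85674176 - 22.4100 * 1.00000000 * 0.83122219 = 2.7640


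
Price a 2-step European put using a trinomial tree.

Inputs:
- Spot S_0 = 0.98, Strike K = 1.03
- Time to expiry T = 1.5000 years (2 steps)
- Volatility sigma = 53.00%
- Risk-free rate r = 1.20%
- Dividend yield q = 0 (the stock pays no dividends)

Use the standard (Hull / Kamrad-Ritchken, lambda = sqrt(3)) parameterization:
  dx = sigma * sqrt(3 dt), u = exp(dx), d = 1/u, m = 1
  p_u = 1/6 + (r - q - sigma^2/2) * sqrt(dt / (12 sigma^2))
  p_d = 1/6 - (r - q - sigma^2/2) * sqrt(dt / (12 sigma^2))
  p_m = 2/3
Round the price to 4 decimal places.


dt = T/N = 0.750000; dx = sigma*sqrt(3*dt) = 0.795000
u = exp(dx) = 2.214441; d = 1/u = 0.451581
p_u = 0.106077, p_m = 0.666667, p_d = 0.227256
Discount per step: exp(-r*dt) = 0.991040
Stock lattice S(k, j) with j the centered position index:
  k=0: S(0,+0) = 0.9800
  k=1: S(1,-1) = 0.4425; S(1,+0) = 0.9800; S(1,+1) = 2.1702
  k=2: S(2,-2) = 0.1998; S(2,-1) = 0.4425; S(2,+0) = 0.9800; S(2,+1) = 2.1702; S(2,+2) = 4.8057
Terminal payoffs V(N, j) = max(K - S_T, 0):
  V(2,-2) = 0.830153; V(2,-1) = 0.587450; V(2,+0) = 0.050000; V(2,+1) = 0.000000; V(2,+2) = 0.000000
Backward induction: V(k, j) = exp(-r*dt) * [p_u * V(k+1, j+1) + p_m * V(k+1, j) + p_d * V(k+1, j-1)]
  V(1,-1) = exp(-r*dt) * [p_u*0.050000 + p_m*0.587450 + p_d*0.830153] = 0.580348
  V(1,+0) = exp(-r*dt) * [p_u*0.000000 + p_m*0.050000 + p_d*0.587450] = 0.165340
  V(1,+1) = exp(-r*dt) * [p_u*0.000000 + p_m*0.000000 + p_d*0.050000] = 0.011261
  V(0,+0) = exp(-r*dt) * [p_u*0.011261 + p_m*0.165340 + p_d*0.580348] = 0.241129

Answer: Price = V(0,0) = 0.2411


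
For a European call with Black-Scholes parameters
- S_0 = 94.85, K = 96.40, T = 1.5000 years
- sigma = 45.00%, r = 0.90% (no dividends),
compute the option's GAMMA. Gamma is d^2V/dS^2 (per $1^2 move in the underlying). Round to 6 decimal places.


d1 = 0.2706513699; d2 = -0.2804838222
phi(d1) = 0.3845949351; exp(-qT) = 1.0000000000; exp(-rT) = 0.9865907163
Gamma = exp(-qT) * phi(d1) / (S * sigma * sqrt(T)) = 1.0000000000 * 0.3845949351 / (94.8500 * 0.4500 * 1.2247448714) = 0.007357

Answer: Gamma = 0.007357


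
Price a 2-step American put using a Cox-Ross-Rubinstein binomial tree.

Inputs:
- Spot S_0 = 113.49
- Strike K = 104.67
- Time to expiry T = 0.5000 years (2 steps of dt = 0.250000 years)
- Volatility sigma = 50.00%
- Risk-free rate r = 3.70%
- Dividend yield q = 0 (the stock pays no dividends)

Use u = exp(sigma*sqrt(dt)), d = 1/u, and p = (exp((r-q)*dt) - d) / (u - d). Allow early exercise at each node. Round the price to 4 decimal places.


dt = T/N = 0.250000
u = exp(sigma*sqrt(dt)) = 1.284025; d = 1/u = 0.778801
p = (exp((r-q)*dt) - d) / (u - d) = 0.456217
Discount per step: exp(-r*dt) = 0.990793
Stock lattice S(k, i) with i counting down-moves:
  k=0: S(0,0) = 113.4900
  k=1: S(1,0) = 145.7240; S(1,1) = 88.3861
  k=2: S(2,0) = 187.1134; S(2,1) = 113.4900; S(2,2) = 68.8352
Terminal payoffs V(N, i) = max(K - S_T, 0):
  V(2,0) = 0.000000; V(2,1) = 0.000000; V(2,2) = 35.834835
Backward induction: V(k, i) = exp(-r*dt) * [p * V(k+1, i) + (1-p) * V(k+1, i+1)]; then take max(V_cont, immediate exercise) for American.
  V(1,0) = exp(-r*dt) * [p*0.000000 + (1-p)*0.000000] = 0.000000; exercise = 0.000000; V(1,0) = max -> 0.000000
  V(1,1) = exp(-r*dt) * [p*0.000000 + (1-p)*35.834835] = 19.306952; exercise = 16.283899; V(1,1) = max -> 19.306952
  V(0,0) = exp(-r*dt) * [p*0.000000 + (1-p)*19.306952] = 10.402124; exercise = 0.000000; V(0,0) = max -> 10.402124

Answer: Price = V(0,0) = 10.4021


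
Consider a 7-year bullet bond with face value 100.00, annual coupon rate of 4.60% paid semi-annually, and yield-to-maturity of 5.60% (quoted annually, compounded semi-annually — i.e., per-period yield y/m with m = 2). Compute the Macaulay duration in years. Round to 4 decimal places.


Coupon per period c = face * coupon_rate / m = 2.300000
Periods per year m = 2; per-period yield y/m = 0.028000
Number of cashflows N = 14
Cashflows (t years, CF_t, discount factor 1/(1+y/m)^(m*t), PV):
  t = 0.5000: CF_t = 2.300000, DF = 0.972763, PV = 2.237354
  t = 1.0000: CF_t = 2.300000, DF = 0.946267, PV = 2.176414
  t = 1.5000: CF_t = 2.300000, DF = 0.920493, PV = 2.117135
  t = 2.0000: CF_t = 2.300000, DF = 0.895422, PV = 2.059470
  t = 2.5000: CF_t = 2.300000, DF = 0.871033, PV = 2.003375
  t = 3.0000: CF_t = 2.300000, DF = 0.847308, PV = 1.948808
  t = 3.5000: CF_t = 2.300000, DF = 0.824230, PV = 1.895728
  t = 4.0000: CF_t = 2.300000, DF = 0.801780, PV = 1.844093
  t = 4.5000: CF_t = 2.300000, DF = 0.779941, PV = 1.793865
  t = 5.0000: CF_t = 2.300000, DF = 0.758698, PV = 1.745005
  t = 5.5000: CF_t = 2.300000, DF = 0.738033, PV = 1.697476
  t = 6.0000: CF_t = 2.300000, DF = 0.717931, PV = 1.651241
  t = 6.5000: CF_t = 2.300000, DF = 0.698376, PV = 1.606266
  t = 7.0000: CF_t = 102.300000, DF = 0.679354, PV = 69.497955
Price P = sum_t PV_t = 94.274186
Macaulay numerator sum_t t * PV_t:
  t * PV_t at t = 0.5000: 1.118677
  t * PV_t at t = 1.0000: 2.176414
  t * PV_t at t = 1.5000: 3.175702
  t * PV_t at t = 2.0000: 4.118939
  t * PV_t at t = 2.5000: 5.008438
  t * PV_t at t = 3.0000: 5.846425
  t * PV_t at t = 3.5000: 6.635048
  t * PV_t at t = 4.0000: 7.376374
  t * PV_t at t = 4.5000: 8.072393
  t * PV_t at t = 5.0000: 8.725025
  t * PV_t at t = 5.5000: 9.336117
  t * PV_t at t = 6.0000: 9.907446
  t * PV_t at t = 6.5000: 10.440726
  t * PV_t at t = 7.0000: 486.485688
Macaulay duration D = (sum_t t * PV_t) / P = 568.423413 / 94.274186 = 6.029470

Answer: Macaulay duration = 6.0295 years


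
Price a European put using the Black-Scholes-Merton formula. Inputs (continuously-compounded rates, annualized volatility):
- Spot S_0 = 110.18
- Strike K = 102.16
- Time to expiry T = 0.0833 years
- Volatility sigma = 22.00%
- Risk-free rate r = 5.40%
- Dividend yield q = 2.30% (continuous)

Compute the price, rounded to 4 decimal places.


Answer: Price = 0.3533

Derivation:
d1 = (ln(S/K) + (r - q + 0.5*sigma^2) * T) / (sigma * sqrt(T)) = 1.26265527
d2 = d1 - sigma * sqrt(T) = 1.19915945
exp(-rT) = 0.99551190; exp(-qT) = 0.99808593
P = K * exp(-rT) * N(-d2) - S_0 * exp(-qT) * N(-d1)
N(-d1) = 0.10335655; N(-d2) = 0.11523298
P = 102.1600 * 0.99551190 * 0.11523298 - 110.1800 * 0.99808593 * 0.10335655 = 0.3533


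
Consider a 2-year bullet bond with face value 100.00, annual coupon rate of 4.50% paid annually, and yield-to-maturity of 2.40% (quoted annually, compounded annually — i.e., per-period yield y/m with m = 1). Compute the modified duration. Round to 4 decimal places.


Answer: Modified duration = 1.9119

Derivation:
Coupon per period c = face * coupon_rate / m = 4.500000
Periods per year m = 1; per-period yield y/m = 0.024000
Number of cashflows N = 2
Cashflows (t years, CF_t, discount factor 1/(1+y/m)^(m*t), PV):
  t = 1.0000: CF_t = 4.500000, DF = 0.976562, PV = 4.394531
  t = 2.0000: CF_t = 104.500000, DF = 0.953674, PV = 99.658966
Price P = sum_t PV_t = 104.053497
First compute Macaulay numerator sum_t t * PV_t:
  t * PV_t at t = 1.0000: 4.394531
  t * PV_t at t = 2.0000: 199.317932
Macaulay duration D = 203.712463 / 104.053497 = 1.957767
Modified duration = D / (1 + y/m) = 1.957767 / (1 + 0.024000) = 1.911881


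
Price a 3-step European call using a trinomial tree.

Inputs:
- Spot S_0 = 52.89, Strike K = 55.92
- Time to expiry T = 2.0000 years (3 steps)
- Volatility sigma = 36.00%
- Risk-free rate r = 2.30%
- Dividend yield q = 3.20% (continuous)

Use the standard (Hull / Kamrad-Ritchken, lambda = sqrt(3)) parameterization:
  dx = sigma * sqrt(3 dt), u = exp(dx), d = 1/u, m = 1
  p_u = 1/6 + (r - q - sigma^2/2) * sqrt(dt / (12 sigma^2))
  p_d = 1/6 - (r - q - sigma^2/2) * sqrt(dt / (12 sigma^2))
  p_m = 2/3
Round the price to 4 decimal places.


dt = T/N = 0.666667; dx = sigma*sqrt(3*dt) = 0.509117
u = exp(dx) = 1.663821; d = 1/u = 0.601026
p_u = 0.118348, p_m = 0.666667, p_d = 0.214986
Discount per step: exp(-r*dt) = 0.984784
Stock lattice S(k, j) with j the centered position index:
  k=0: S(0,+0) = 52.8900
  k=1: S(1,-1) = 31.7883; S(1,+0) = 52.8900; S(1,+1) = 87.9995
  k=2: S(2,-2) = 19.1056; S(2,-1) = 31.7883; S(2,+0) = 52.8900; S(2,+1) = 87.9995; S(2,+2) = 146.4154
  k=3: S(3,-3) = 11.4830; S(3,-2) = 19.1056; S(3,-1) = 31.7883; S(3,+0) = 52.8900; S(3,+1) = 87.9995; S(3,+2) = 146.4154; S(3,+3) = 243.6091
Terminal payoffs V(N, j) = max(S_T - K, 0):
  V(3,-3) = 0.000000; V(3,-2) = 0.000000; V(3,-1) = 0.000000; V(3,+0) = 0.000000; V(3,+1) = 32.079503; V(3,+2) = 90.495438; V(3,+3) = 187.689110
Backward induction: V(k, j) = exp(-r*dt) * [p_u * V(k+1, j+1) + p_m * V(k+1, j) + p_d * V(k+1, j-1)]
  V(2,-2) = exp(-r*dt) * [p_u*0.000000 + p_m*0.000000 + p_d*0.000000] = 0.000000
  V(2,-1) = exp(-r*dt) * [p_u*0.000000 + p_m*0.000000 + p_d*0.000000] = 0.000000
  V(2,+0) = exp(-r*dt) * [p_u*32.079503 + p_m*0.000000 + p_d*0.000000] = 3.738766
  V(2,+1) = exp(-r*dt) * [p_u*90.495438 + p_m*32.079503 + p_d*0.000000] = 31.607874
  V(2,+2) = exp(-r*dt) * [p_u*187.689110 + p_m*90.495438 + p_d*32.079503] = 88.078555
  V(1,-1) = exp(-r*dt) * [p_u*3.738766 + p_m*0.000000 + p_d*0.000000] = 0.435742
  V(1,+0) = exp(-r*dt) * [p_u*31.607874 + p_m*3.738766 + p_d*0.000000] = 6.138383
  V(1,+1) = exp(-r*dt) * [p_u*88.078555 + p_m*31.607874 + p_d*3.738766] = 31.808109
  V(0,+0) = exp(-r*dt) * [p_u*31.808109 + p_m*6.138383 + p_d*0.435742] = 7.829374

Answer: Price = V(0,0) = 7.8294


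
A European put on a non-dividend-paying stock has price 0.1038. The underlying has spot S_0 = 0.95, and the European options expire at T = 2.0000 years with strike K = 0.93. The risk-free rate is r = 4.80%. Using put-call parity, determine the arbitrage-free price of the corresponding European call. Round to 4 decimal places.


Put-call parity: C - P = S_0 * exp(-qT) - K * exp(-rT).
S_0 * exp(-qT) = 0.9500 * 1.00000000 = 0.95000000
K * exp(-rT) = 0.9300 * 0.90846402 = 0.84487153
C = P + S*exp(-qT) - K*exp(-rT)
C = 0.1038 + 0.95000000 - 0.84487153 = 0.2089

Answer: Call price = 0.2089


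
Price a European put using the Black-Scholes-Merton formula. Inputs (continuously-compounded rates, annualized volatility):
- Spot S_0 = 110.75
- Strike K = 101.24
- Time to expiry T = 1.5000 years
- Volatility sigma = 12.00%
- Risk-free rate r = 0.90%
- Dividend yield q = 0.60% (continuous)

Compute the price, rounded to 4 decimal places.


Answer: Price = 2.4212

Derivation:
d1 = (ln(S/K) + (r - q + 0.5*sigma^2) * T) / (sigma * sqrt(T)) = 0.71498886
d2 = d1 - sigma * sqrt(T) = 0.56801948
exp(-rT) = 0.98659072; exp(-qT) = 0.99104038
P = K * exp(-rT) * N(-d2) - S_0 * exp(-qT) * N(-d1)
N(-d1) = 0.23730796; N(-d2) = 0.28501087
P = 101.2400 * 0.98659072 * 0.28501087 - 110.7500 * 0.99104038 * 0.23730796 = 2.4212


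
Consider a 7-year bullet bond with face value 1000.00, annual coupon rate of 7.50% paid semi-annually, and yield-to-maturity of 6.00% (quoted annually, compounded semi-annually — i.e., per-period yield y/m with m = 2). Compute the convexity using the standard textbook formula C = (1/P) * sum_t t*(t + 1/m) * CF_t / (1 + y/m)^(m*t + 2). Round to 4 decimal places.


Coupon per period c = face * coupon_rate / m = 37.500000
Periods per year m = 2; per-period yield y/m = 0.030000
Number of cashflows N = 14
Cashflows (t years, CF_t, discount factor 1/(1+y/m)^(m*t), PV):
  t = 0.5000: CF_t = 37.500000, DF = 0.970874, PV = 36.407767
  t = 1.0000: CF_t = 37.500000, DF = 0.942596, PV = 35.347347
  t = 1.5000: CF_t = 37.500000, DF = 0.915142, PV = 34.317812
  t = 2.0000: CF_t = 37.500000, DF = 0.888487, PV = 33.318264
  t = 2.5000: CF_t = 37.500000, DF = 0.862609, PV = 32.347829
  t = 3.0000: CF_t = 37.500000, DF = 0.837484, PV = 31.405660
  t = 3.5000: CF_t = 37.500000, DF = 0.813092, PV = 30.490932
  t = 4.0000: CF_t = 37.500000, DF = 0.789409, PV = 29.602846
  t = 4.5000: CF_t = 37.500000, DF = 0.766417, PV = 28.740627
  t = 5.0000: CF_t = 37.500000, DF = 0.744094, PV = 27.903522
  t = 5.5000: CF_t = 37.500000, DF = 0.722421, PV = 27.090798
  t = 6.0000: CF_t = 37.500000, DF = 0.701380, PV = 26.301746
  t = 6.5000: CF_t = 37.500000, DF = 0.680951, PV = 25.535675
  t = 7.0000: CF_t = 1037.500000, DF = 0.661118, PV = 685.909724
Price P = sum_t PV_t = 1084.720549
Convexity numerator sum_t t*(t + 1/m) * CF_t / (1+y/m)^(m*t + 2):
  t = 0.5000: term = 17.158906
  t = 1.0000: term = 49.977396
  t = 1.5000: term = 97.043488
  t = 2.0000: term = 157.028298
  t = 2.5000: term = 228.681988
  t = 3.0000: term = 310.829886
  t = 3.5000: term = 402.368784
  t = 4.0000: term = 502.263393
  t = 4.5000: term = 609.542952
  t = 5.0000: term = 723.298001
  t = 5.5000: term = 842.677283
  t = 6.0000: term = 966.884791
  t = 6.5000: term = 1095.176948
  t = 7.0000: term = 33943.124221
Convexity = (1/P) * sum = 39946.056336 / 1084.720549 = 36.826127

Answer: Convexity = 36.8261


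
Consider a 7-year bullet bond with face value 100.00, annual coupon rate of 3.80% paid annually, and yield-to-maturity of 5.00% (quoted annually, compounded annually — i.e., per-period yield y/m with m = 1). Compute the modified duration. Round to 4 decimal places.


Answer: Modified duration = 5.9477

Derivation:
Coupon per period c = face * coupon_rate / m = 3.800000
Periods per year m = 1; per-period yield y/m = 0.050000
Number of cashflows N = 7
Cashflows (t years, CF_t, discount factor 1/(1+y/m)^(m*t), PV):
  t = 1.0000: CF_t = 3.800000, DF = 0.952381, PV = 3.619048
  t = 2.0000: CF_t = 3.800000, DF = 0.907029, PV = 3.446712
  t = 3.0000: CF_t = 3.800000, DF = 0.863838, PV = 3.282583
  t = 4.0000: CF_t = 3.800000, DF = 0.822702, PV = 3.126269
  t = 5.0000: CF_t = 3.800000, DF = 0.783526, PV = 2.977399
  t = 6.0000: CF_t = 3.800000, DF = 0.746215, PV = 2.835619
  t = 7.0000: CF_t = 103.800000, DF = 0.710681, PV = 73.768722
Price P = sum_t PV_t = 93.056352
First compute Macaulay numerator sum_t t * PV_t:
  t * PV_t at t = 1.0000: 3.619048
  t * PV_t at t = 2.0000: 6.893424
  t * PV_t at t = 3.0000: 9.847749
  t * PV_t at t = 4.0000: 12.505078
  t * PV_t at t = 5.0000: 14.886997
  t * PV_t at t = 6.0000: 17.013711
  t * PV_t at t = 7.0000: 516.381054
Macaulay duration D = 581.147061 / 93.056352 = 6.245109
Modified duration = D / (1 + y/m) = 6.245109 / (1 + 0.050000) = 5.947723
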